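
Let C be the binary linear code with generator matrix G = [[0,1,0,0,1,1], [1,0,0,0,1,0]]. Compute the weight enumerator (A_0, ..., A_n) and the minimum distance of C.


Weight distribution: A_0 = 1, A_2 = 1, A_3 = 2. Minimum distance d = 2.

Enumerate all 2^2 = 4 messages m ∈ F_2^2.
For each, compute codeword c = mG in F_2^6, then tally its weight.
  m = 00 → c = 000000, weight = 0.
  m = 10 → c = 010011, weight = 3.
  m = 01 → c = 100010, weight = 2.
  m = 11 → c = 110001, weight = 3.
Tally weights:
  weight 0: 1 codewords.
  weight 2: 1 codewords.
  weight 3: 2 codewords.
Minimum distance d = smallest w > 0 with A_w > 0 = 2.
Sanity: Σ A_w = 4 = 2^2 = 4 ✓.


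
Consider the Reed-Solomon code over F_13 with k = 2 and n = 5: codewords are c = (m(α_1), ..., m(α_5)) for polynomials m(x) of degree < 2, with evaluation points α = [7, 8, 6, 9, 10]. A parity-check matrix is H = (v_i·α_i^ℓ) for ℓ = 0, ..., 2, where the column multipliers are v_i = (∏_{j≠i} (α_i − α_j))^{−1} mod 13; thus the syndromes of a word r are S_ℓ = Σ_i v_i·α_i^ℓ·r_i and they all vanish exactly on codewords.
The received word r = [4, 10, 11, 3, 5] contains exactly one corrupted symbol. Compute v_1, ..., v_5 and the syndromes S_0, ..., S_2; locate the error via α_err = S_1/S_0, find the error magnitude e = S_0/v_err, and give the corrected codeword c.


S = (2, 7, 5), error at position 5, error magnitude e = 9, c = [4, 10, 11, 3, 9].

Step 1: column multipliers v_i = (∏_{j≠i}(α_i − α_j))^{−1} mod 13.
  i = 1 (α = 7): (7−8)(7−6)(7−9)(7−10) = (−1)·1·(−2)·(−3) = −6 ≡ 7, so v_1 = 7^{−1} = 2 (mod 13).
  i = 2 (α = 8): (8−7)(8−6)(8−9)(8−10) = 1·2·(−1)·(−2) = 4 ≡ 4, so v_2 = 4^{−1} = 10 (mod 13).
  i = 3 (α = 6): (6−7)(6−8)(6−9)(6−10) = (−1)·(−2)·(−3)·(−4) = 24 ≡ 11, so v_3 = 11^{−1} = 6 (mod 13).
  i = 4 (α = 9): (9−7)(9−8)(9−6)(9−10) = 2·1·3·(−1) = −6 ≡ 7, so v_4 = 7^{−1} = 2 (mod 13).
  i = 5 (α = 10): (10−7)(10−8)(10−6)(10−9) = 3·2·4·1 = 24 ≡ 11, so v_5 = 11^{−1} = 6 (mod 13).
  v = [2, 10, 6, 2, 6].
Step 2: syndromes of r = [4, 10, 11, 3, 5] (all sums mod 13).
  S_0 = Σ v_i r_i = 2·4 + 10·10 + 6·11 + 2·3 + 6·5 = 210 ≡ 2.
  S_1 = Σ v_i α_i r_i = 2·7·4 + 10·8·10 + 6·6·11 + 2·9·3 + 6·10·5 = 1606 ≡ 7.
  α_i^2 mod 13 = [10, 12, 10, 3, 9].
  S_2 = Σ v_i α_i^2 r_i = 2·10·4 + 10·12·10 + 6·10·11 + 2·3·3 + 6·9·5 = 2228 ≡ 5.
  S = (2, 7, 5) ≠ 0, so r is not a codeword (an error is present).
Step 3: locate the error. For a single error e at position i, S_ℓ = v_i·e·α_i^ℓ, so α_err = S_1/S_0.
  S_0^{−1} = 2^{−1} = 7 (mod 13), so α_err = 7·7 = 49 ≡ 10 = α_5. Error position i = 5.
  Consistency check: S_2/S_1 = 5·2 = 10 ≡ 10 = α_err ✓ (single-error assumption holds).
Step 4: error magnitude e = S_0/v_5 = S_0·∏_{j≠5}(α_5 − α_j) = 2·11 = 22 ≡ 9 (mod 13).
Step 5: correct position 5: c_5 = r_5 − e = 5 − 9 ≡ 9 (mod 13). Hence c = [4, 10, 11, 3, 9].
  Check: interpolating c through the α_i gives m(x) = 1 + 6·x (degree < 2) with m(α_i) = c_i for every i, so c is indeed a codeword.


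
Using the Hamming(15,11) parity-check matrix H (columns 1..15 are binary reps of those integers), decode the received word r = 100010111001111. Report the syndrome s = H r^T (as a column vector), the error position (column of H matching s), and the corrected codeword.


s = (0, 0, 1, 0)^T, error position = 2, corrected codeword c = 110010111001111

Compute s = H r^T mod 2 one row at a time:
  s_1 = 1 + 1 + 0 + 0 + 1 + 1 + 1 + 1 = 6 ≡ 0 (mod 2).
  s_2 = 0 + 1 + 0 + 1 + 1 + 1 + 1 + 1 = 6 ≡ 0 (mod 2).
  s_3 = 0 + 0 + 0 + 1 + 0 + 0 + 1 + 1 = 3 ≡ 1 (mod 2).
  s_4 = 1 + 0 + 1 + 1 + 1 + 0 + 1 + 1 = 6 ≡ 0 (mod 2).
s = (0, 0, 1, 0)^T — this equals column 2 of H (binary 0010), so error is at position 2.
Correct: flip bit 2 of r = 100010111001111 to get c = 110010111001111.


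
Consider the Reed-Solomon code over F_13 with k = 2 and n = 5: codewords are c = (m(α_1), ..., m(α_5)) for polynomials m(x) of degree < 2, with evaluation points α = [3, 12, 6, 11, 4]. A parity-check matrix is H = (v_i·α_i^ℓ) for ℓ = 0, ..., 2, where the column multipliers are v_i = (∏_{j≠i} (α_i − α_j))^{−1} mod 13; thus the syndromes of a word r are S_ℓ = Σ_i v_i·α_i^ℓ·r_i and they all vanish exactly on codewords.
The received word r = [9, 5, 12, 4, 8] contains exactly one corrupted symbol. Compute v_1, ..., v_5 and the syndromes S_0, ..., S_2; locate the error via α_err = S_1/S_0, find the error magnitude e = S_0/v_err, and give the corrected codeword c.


S = (10, 1, 4), error at position 5, error magnitude e = 11, c = [9, 5, 12, 4, 10].

Step 1: column multipliers v_i = (∏_{j≠i}(α_i − α_j))^{−1} mod 13.
  i = 1 (α = 3): (3−12)(3−6)(3−11)(3−4) = (−9)·(−3)·(−8)·(−1) = 216 ≡ 8, so v_1 = 8^{−1} = 5 (mod 13).
  i = 2 (α = 12): (12−3)(12−6)(12−11)(12−4) = 9·6·1·8 = 432 ≡ 3, so v_2 = 3^{−1} = 9 (mod 13).
  i = 3 (α = 6): (6−3)(6−12)(6−11)(6−4) = 3·(−6)·(−5)·2 = 180 ≡ 11, so v_3 = 11^{−1} = 6 (mod 13).
  i = 4 (α = 11): (11−3)(11−12)(11−6)(11−4) = 8·(−1)·5·7 = −280 ≡ 6, so v_4 = 6^{−1} = 11 (mod 13).
  i = 5 (α = 4): (4−3)(4−12)(4−6)(4−11) = 1·(−8)·(−2)·(−7) = −112 ≡ 5, so v_5 = 5^{−1} = 8 (mod 13).
  v = [5, 9, 6, 11, 8].
Step 2: syndromes of r = [9, 5, 12, 4, 8] (all sums mod 13).
  S_0 = Σ v_i r_i = 5·9 + 9·5 + 6·12 + 11·4 + 8·8 = 270 ≡ 10.
  S_1 = Σ v_i α_i r_i = 5·3·9 + 9·12·5 + 6·6·12 + 11·11·4 + 8·4·8 = 1847 ≡ 1.
  α_i^2 mod 13 = [9, 1, 10, 4, 3].
  S_2 = Σ v_i α_i^2 r_i = 5·9·9 + 9·1·5 + 6·10·12 + 11·4·4 + 8·3·8 = 1538 ≡ 4.
  S = (10, 1, 4) ≠ 0, so r is not a codeword (an error is present).
Step 3: locate the error. For a single error e at position i, S_ℓ = v_i·e·α_i^ℓ, so α_err = S_1/S_0.
  S_0^{−1} = 10^{−1} = 4 (mod 13), so α_err = 1·4 = 4 ≡ 4 = α_5. Error position i = 5.
  Consistency check: S_2/S_1 = 4·1 = 4 ≡ 4 = α_err ✓ (single-error assumption holds).
Step 4: error magnitude e = S_0/v_5 = S_0·∏_{j≠5}(α_5 − α_j) = 10·5 = 50 ≡ 11 (mod 13).
Step 5: correct position 5: c_5 = r_5 − e = 8 − 11 ≡ 10 (mod 13). Hence c = [9, 5, 12, 4, 10].
  Check: interpolating c through the α_i gives m(x) = 6 + 1·x (degree < 2) with m(α_i) = c_i for every i, so c is indeed a codeword.


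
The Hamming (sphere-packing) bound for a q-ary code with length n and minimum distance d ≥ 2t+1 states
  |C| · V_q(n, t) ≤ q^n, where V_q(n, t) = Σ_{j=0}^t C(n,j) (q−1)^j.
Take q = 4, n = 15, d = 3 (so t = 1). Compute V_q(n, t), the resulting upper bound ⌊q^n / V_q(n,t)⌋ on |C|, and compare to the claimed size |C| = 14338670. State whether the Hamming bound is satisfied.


V_q(n, t) = 46, q^n = 1073741824, Hamming bound = 23342213, |C| = 14338670 ≤ bound (satisfied).

Step 1: Compute V_q(n, t) = Σ_{j=0}^1 C(n, j) (q−1)^j.
  j = 0: C(15,0)·(3)^0 = 1·1 = 1.
  j = 1: C(15,1)·(3)^1 = 15·3 = 45.
  V_q(n, t) = 1 + 45 = 46.
Step 2: q^n = 4^15 = 1073741824.
Step 3: Hamming bound ⌊q^n / V_q(n,t)⌋ = ⌊1073741824/46⌋ = 23342213.
Step 4: Compare |C| = 14338670 to 23342213: satisfied.
The claimed |C| lies below the Hamming bound.


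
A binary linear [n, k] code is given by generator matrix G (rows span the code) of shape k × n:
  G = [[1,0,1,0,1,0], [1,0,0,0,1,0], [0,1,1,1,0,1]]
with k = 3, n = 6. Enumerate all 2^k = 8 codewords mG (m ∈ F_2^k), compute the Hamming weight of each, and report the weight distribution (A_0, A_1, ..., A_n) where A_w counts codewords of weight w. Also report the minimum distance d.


Weight distribution: A_0 = 1, A_1 = 1, A_2 = 1, A_3 = 2, A_4 = 1, A_5 = 1, A_6 = 1. Minimum distance d = 1.

Enumerate all 2^3 = 8 messages m ∈ F_2^3.
For each, compute codeword c = mG in F_2^6, then tally its weight.
  m = 000 → c = 000000, weight = 0.
  m = 100 → c = 101010, weight = 3.
  m = 010 → c = 100010, weight = 2.
  m = 110 → c = 001000, weight = 1.
  m = 001 → c = 011101, weight = 4.
  m = 101 → c = 110111, weight = 5.
  m = 011 → c = 111111, weight = 6.
  m = 111 → c = 010101, weight = 3.
Tally weights:
  weight 0: 1 codewords.
  weight 1: 1 codewords.
  weight 2: 1 codewords.
  weight 3: 2 codewords.
  weight 4: 1 codewords.
  weight 5: 1 codewords.
  weight 6: 1 codewords.
Minimum distance d = smallest w > 0 with A_w > 0 = 1.
Sanity: Σ A_w = 8 = 2^3 = 8 ✓.


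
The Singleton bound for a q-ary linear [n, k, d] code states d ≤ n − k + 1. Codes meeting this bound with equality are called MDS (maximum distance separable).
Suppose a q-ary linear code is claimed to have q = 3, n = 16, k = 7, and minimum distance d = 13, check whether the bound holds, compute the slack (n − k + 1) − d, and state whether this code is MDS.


Singleton RHS = n − k + 1 = 10, slack = -3, bound violated (no such code; not MDS).

Singleton bound: d ≤ n − k + 1.
Here n = 16, k = 7, so n − k + 1 = 10.
Given d = 13, check d ≤ 10: NO.
Slack = (n − k + 1) − d = -3.
The slack is negative: d = 13 exceeds n − k + 1 = 10 by 3, so the Singleton bound is violated and no linear [16, 7, 13]_3 code can exist. In particular it is not MDS (MDS requires d = n − k + 1 exactly).
Description: the claimed parameters are [16, 7, 13]_3; such a code would be impossible (violates the Singleton bound).


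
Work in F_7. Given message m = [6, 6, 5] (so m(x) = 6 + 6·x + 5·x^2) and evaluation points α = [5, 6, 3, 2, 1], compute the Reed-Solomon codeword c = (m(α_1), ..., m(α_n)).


c = [0, 5, 6, 3, 3]

Message polynomial: m(x) = 6 + 6·x + 5·x^2 (mod 7).
For each evaluation point α_i, compute m(α_i) mod 7:
  α_1 = 5: Horner steps 5 → 3 → 0, so m(5) = 0.
  α_2 = 6: Horner steps 5 → 1 → 5, so m(6) = 5.
  α_3 = 3: Horner steps 5 → 0 → 6, so m(3) = 6.
  α_4 = 2: Horner steps 5 → 2 → 3, so m(2) = 3.
  α_5 = 1: Horner steps 5 → 4 → 3, so m(1) = 3.
Codeword c = [0, 5, 6, 3, 3] ∈ F_7^5.


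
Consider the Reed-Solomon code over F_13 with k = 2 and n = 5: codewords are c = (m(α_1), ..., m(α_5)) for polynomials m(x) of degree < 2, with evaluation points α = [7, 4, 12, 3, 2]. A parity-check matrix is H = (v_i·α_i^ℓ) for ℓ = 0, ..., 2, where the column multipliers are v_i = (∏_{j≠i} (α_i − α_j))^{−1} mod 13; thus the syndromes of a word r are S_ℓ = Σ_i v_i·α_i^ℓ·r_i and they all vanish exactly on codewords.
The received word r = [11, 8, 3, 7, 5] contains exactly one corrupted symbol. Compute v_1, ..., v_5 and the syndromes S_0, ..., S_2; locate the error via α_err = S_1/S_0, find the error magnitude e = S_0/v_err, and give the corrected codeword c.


S = (10, 7, 1), error at position 5, error magnitude e = 12, c = [11, 8, 3, 7, 6].

Step 1: column multipliers v_i = (∏_{j≠i}(α_i − α_j))^{−1} mod 13.
  i = 1 (α = 7): (7−4)(7−12)(7−3)(7−2) = 3·(−5)·4·5 = −300 ≡ 12, so v_1 = 12^{−1} = 12 (mod 13).
  i = 2 (α = 4): (4−7)(4−12)(4−3)(4−2) = (−3)·(−8)·1·2 = 48 ≡ 9, so v_2 = 9^{−1} = 3 (mod 13).
  i = 3 (α = 12): (12−7)(12−4)(12−3)(12−2) = 5·8·9·10 = 3600 ≡ 12, so v_3 = 12^{−1} = 12 (mod 13).
  i = 4 (α = 3): (3−7)(3−4)(3−12)(3−2) = (−4)·(−1)·(−9)·1 = −36 ≡ 3, so v_4 = 3^{−1} = 9 (mod 13).
  i = 5 (α = 2): (2−7)(2−4)(2−12)(2−3) = (−5)·(−2)·(−10)·(−1) = 100 ≡ 9, so v_5 = 9^{−1} = 3 (mod 13).
  v = [12, 3, 12, 9, 3].
Step 2: syndromes of r = [11, 8, 3, 7, 5] (all sums mod 13).
  S_0 = Σ v_i r_i = 12·11 + 3·8 + 12·3 + 9·7 + 3·5 = 270 ≡ 10.
  S_1 = Σ v_i α_i r_i = 12·7·11 + 3·4·8 + 12·12·3 + 9·3·7 + 3·2·5 = 1671 ≡ 7.
  α_i^2 mod 13 = [10, 3, 1, 9, 4].
  S_2 = Σ v_i α_i^2 r_i = 12·10·11 + 3·3·8 + 12·1·3 + 9·9·7 + 3·4·5 = 2055 ≡ 1.
  S = (10, 7, 1) ≠ 0, so r is not a codeword (an error is present).
Step 3: locate the error. For a single error e at position i, S_ℓ = v_i·e·α_i^ℓ, so α_err = S_1/S_0.
  S_0^{−1} = 10^{−1} = 4 (mod 13), so α_err = 7·4 = 28 ≡ 2 = α_5. Error position i = 5.
  Consistency check: S_2/S_1 = 1·2 = 2 ≡ 2 = α_err ✓ (single-error assumption holds).
Step 4: error magnitude e = S_0/v_5 = S_0·∏_{j≠5}(α_5 − α_j) = 10·9 = 90 ≡ 12 (mod 13).
Step 5: correct position 5: c_5 = r_5 − e = 5 − 12 ≡ 6 (mod 13). Hence c = [11, 8, 3, 7, 6].
  Check: interpolating c through the α_i gives m(x) = 4 + 1·x (degree < 2) with m(α_i) = c_i for every i, so c is indeed a codeword.


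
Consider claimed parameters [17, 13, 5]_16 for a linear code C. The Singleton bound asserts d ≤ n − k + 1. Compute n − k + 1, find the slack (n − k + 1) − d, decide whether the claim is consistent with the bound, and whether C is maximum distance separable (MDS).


Singleton RHS = n − k + 1 = 5, slack = 0, bound satisfied, MDS.

Singleton bound: d ≤ n − k + 1.
Here n = 17, k = 13, so n − k + 1 = 5.
Given d = 5, check d ≤ 5: YES.
Slack = (n − k + 1) − d = 0.
The code is MDS (slack = 0).
Description: the claimed parameters are [17, 13, 5]_16; such a code would be MDS (meets Singleton bound).


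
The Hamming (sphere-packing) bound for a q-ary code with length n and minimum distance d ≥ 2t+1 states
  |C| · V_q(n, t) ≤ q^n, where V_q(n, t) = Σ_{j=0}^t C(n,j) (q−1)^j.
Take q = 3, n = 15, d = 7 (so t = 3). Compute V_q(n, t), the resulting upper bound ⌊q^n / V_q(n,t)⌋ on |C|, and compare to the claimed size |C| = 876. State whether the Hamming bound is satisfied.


V_q(n, t) = 4091, q^n = 14348907, Hamming bound = 3507, |C| = 876 ≤ bound (satisfied).

Step 1: Compute V_q(n, t) = Σ_{j=0}^3 C(n, j) (q−1)^j.
  j = 0: C(15,0)·(2)^0 = 1·1 = 1.
  j = 1: C(15,1)·(2)^1 = 15·2 = 30.
  j = 2: C(15,2)·(2)^2 = 105·4 = 420.
  j = 3: C(15,3)·(2)^3 = 455·8 = 3640.
  V_q(n, t) = 1 + 30 + 420 + 3640 = 4091.
Step 2: q^n = 3^15 = 14348907.
Step 3: Hamming bound ⌊q^n / V_q(n,t)⌋ = ⌊14348907/4091⌋ = 3507.
Step 4: Compare |C| = 876 to 3507: satisfied.
The claimed |C| lies below the Hamming bound.


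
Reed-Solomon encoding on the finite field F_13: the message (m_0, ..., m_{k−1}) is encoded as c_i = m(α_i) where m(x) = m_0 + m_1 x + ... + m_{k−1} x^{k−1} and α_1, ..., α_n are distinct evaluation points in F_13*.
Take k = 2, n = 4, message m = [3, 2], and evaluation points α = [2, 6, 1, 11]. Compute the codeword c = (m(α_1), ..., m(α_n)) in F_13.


c = [7, 2, 5, 12]

Message polynomial: m(x) = 3 + 2·x (mod 13).
For each evaluation point α_i, compute m(α_i) mod 13:
  α_1 = 2: Horner steps 2 → 7, so m(2) = 7.
  α_2 = 6: Horner steps 2 → 2, so m(6) = 2.
  α_3 = 1: Horner steps 2 → 5, so m(1) = 5.
  α_4 = 11: Horner steps 2 → 12, so m(11) = 12.
Codeword c = [7, 2, 5, 12] ∈ F_13^4.


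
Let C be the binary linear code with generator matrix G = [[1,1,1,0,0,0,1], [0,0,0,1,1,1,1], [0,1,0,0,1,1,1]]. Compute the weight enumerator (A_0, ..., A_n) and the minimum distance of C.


Weight distribution: A_0 = 1, A_2 = 1, A_4 = 5, A_6 = 1. Minimum distance d = 2.

Enumerate all 2^3 = 8 messages m ∈ F_2^3.
For each, compute codeword c = mG in F_2^7, then tally its weight.
  m = 000 → c = 0000000, weight = 0.
  m = 100 → c = 1110001, weight = 4.
  m = 010 → c = 0001111, weight = 4.
  m = 110 → c = 1111110, weight = 6.
  m = 001 → c = 0100111, weight = 4.
  m = 101 → c = 1010110, weight = 4.
  m = 011 → c = 0101000, weight = 2.
  m = 111 → c = 1011001, weight = 4.
Tally weights:
  weight 0: 1 codewords.
  weight 2: 1 codewords.
  weight 4: 5 codewords.
  weight 6: 1 codewords.
Minimum distance d = smallest w > 0 with A_w > 0 = 2.
Sanity: Σ A_w = 8 = 2^3 = 8 ✓.


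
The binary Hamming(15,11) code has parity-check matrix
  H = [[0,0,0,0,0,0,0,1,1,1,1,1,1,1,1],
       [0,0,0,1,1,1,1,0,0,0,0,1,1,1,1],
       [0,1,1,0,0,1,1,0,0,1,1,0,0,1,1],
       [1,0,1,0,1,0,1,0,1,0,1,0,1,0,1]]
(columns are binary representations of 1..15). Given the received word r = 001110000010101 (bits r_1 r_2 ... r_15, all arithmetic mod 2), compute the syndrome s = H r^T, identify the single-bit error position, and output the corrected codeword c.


s = (1, 0, 1, 1)^T, error position = 11, corrected codeword c = 001110000000101

Compute s = H r^T mod 2 one row at a time:
  s_1 = 0 + 0 + 0 + 1 + 0 + 1 + 0 + 1 = 3 ≡ 1 (mod 2).
  s_2 = 1 + 1 + 0 + 0 + 0 + 1 + 0 + 1 = 4 ≡ 0 (mod 2).
  s_3 = 0 + 1 + 0 + 0 + 0 + 1 + 0 + 1 = 3 ≡ 1 (mod 2).
  s_4 = 0 + 1 + 1 + 0 + 0 + 1 + 1 + 1 = 5 ≡ 1 (mod 2).
s = (1, 0, 1, 1)^T — this equals column 11 of H (binary 1011), so error is at position 11.
Correct: flip bit 11 of r = 001110000010101 to get c = 001110000000101.


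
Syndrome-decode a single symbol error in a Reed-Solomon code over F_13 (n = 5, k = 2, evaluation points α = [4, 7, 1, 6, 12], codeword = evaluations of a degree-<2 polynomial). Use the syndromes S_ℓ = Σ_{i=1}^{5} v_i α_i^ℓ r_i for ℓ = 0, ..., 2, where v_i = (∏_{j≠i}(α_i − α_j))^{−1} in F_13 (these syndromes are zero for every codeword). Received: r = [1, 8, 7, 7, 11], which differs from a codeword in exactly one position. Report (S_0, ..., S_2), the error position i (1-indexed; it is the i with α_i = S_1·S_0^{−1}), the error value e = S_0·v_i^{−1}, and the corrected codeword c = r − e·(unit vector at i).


S = (11, 1, 6), error at position 4, error magnitude e = 10, c = [1, 8, 7, 10, 11].

Step 1: column multipliers v_i = (∏_{j≠i}(α_i − α_j))^{−1} mod 13.
  i = 1 (α = 4): (4−7)(4−1)(4−6)(4−12) = (−3)·3·(−2)·(−8) = −144 ≡ 12, so v_1 = 12^{−1} = 12 (mod 13).
  i = 2 (α = 7): (7−4)(7−1)(7−6)(7−12) = 3·6·1·(−5) = −90 ≡ 1, so v_2 = 1^{−1} = 1 (mod 13).
  i = 3 (α = 1): (1−4)(1−7)(1−6)(1−12) = (−3)·(−6)·(−5)·(−11) = 990 ≡ 2, so v_3 = 2^{−1} = 7 (mod 13).
  i = 4 (α = 6): (6−4)(6−7)(6−1)(6−12) = 2·(−1)·5·(−6) = 60 ≡ 8, so v_4 = 8^{−1} = 5 (mod 13).
  i = 5 (α = 12): (12−4)(12−7)(12−1)(12−6) = 8·5·11·6 = 2640 ≡ 1, so v_5 = 1^{−1} = 1 (mod 13).
  v = [12, 1, 7, 5, 1].
Step 2: syndromes of r = [1, 8, 7, 7, 11] (all sums mod 13).
  S_0 = Σ v_i r_i = 12·1 + 1·8 + 7·7 + 5·7 + 1·11 = 115 ≡ 11.
  S_1 = Σ v_i α_i r_i = 12·4·1 + 1·7·8 + 7·1·7 + 5·6·7 + 1·12·11 = 495 ≡ 1.
  α_i^2 mod 13 = [3, 10, 1, 10, 1].
  S_2 = Σ v_i α_i^2 r_i = 12·3·1 + 1·10·8 + 7·1·7 + 5·10·7 + 1·1·11 = 526 ≡ 6.
  S = (11, 1, 6) ≠ 0, so r is not a codeword (an error is present).
Step 3: locate the error. For a single error e at position i, S_ℓ = v_i·e·α_i^ℓ, so α_err = S_1/S_0.
  S_0^{−1} = 11^{−1} = 6 (mod 13), so α_err = 1·6 = 6 ≡ 6 = α_4. Error position i = 4.
  Consistency check: S_2/S_1 = 6·1 = 6 ≡ 6 = α_err ✓ (single-error assumption holds).
Step 4: error magnitude e = S_0/v_4 = S_0·∏_{j≠4}(α_4 − α_j) = 11·8 = 88 ≡ 10 (mod 13).
Step 5: correct position 4: c_4 = r_4 − e = 7 − 10 ≡ 10 (mod 13). Hence c = [1, 8, 7, 10, 11].
  Check: interpolating c through the α_i gives m(x) = 9 + 11·x (degree < 2) with m(α_i) = c_i for every i, so c is indeed a codeword.


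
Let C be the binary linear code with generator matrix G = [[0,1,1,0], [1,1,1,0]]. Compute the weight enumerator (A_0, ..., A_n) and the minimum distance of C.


Weight distribution: A_0 = 1, A_1 = 1, A_2 = 1, A_3 = 1. Minimum distance d = 1.

Enumerate all 2^2 = 4 messages m ∈ F_2^2.
For each, compute codeword c = mG in F_2^4, then tally its weight.
  m = 00 → c = 0000, weight = 0.
  m = 10 → c = 0110, weight = 2.
  m = 01 → c = 1110, weight = 3.
  m = 11 → c = 1000, weight = 1.
Tally weights:
  weight 0: 1 codewords.
  weight 1: 1 codewords.
  weight 2: 1 codewords.
  weight 3: 1 codewords.
Minimum distance d = smallest w > 0 with A_w > 0 = 1.
Sanity: Σ A_w = 4 = 2^2 = 4 ✓.


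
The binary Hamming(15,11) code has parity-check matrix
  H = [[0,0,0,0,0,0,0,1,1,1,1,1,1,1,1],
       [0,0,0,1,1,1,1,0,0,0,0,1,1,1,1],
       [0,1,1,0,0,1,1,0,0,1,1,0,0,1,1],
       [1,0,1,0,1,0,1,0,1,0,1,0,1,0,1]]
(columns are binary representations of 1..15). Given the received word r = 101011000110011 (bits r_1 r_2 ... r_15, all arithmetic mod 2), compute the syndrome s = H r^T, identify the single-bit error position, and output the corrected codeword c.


s = (0, 0, 0, 1)^T, error position = 1, corrected codeword c = 001011000110011

Compute s = H r^T mod 2 one row at a time:
  s_1 = 0 + 0 + 1 + 1 + 0 + 0 + 1 + 1 = 4 ≡ 0 (mod 2).
  s_2 = 0 + 1 + 1 + 0 + 0 + 0 + 1 + 1 = 4 ≡ 0 (mod 2).
  s_3 = 0 + 1 + 1 + 0 + 1 + 1 + 1 + 1 = 6 ≡ 0 (mod 2).
  s_4 = 1 + 1 + 1 + 0 + 0 + 1 + 0 + 1 = 5 ≡ 1 (mod 2).
s = (0, 0, 0, 1)^T — this equals column 1 of H (binary 0001), so error is at position 1.
Correct: flip bit 1 of r = 101011000110011 to get c = 001011000110011.


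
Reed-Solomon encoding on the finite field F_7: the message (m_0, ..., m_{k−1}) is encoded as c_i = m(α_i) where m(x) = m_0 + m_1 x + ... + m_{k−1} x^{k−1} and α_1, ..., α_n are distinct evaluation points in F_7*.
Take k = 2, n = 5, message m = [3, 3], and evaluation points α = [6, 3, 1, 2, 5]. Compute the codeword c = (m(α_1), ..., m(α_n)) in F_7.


c = [0, 5, 6, 2, 4]

Message polynomial: m(x) = 3 + 3·x (mod 7).
For each evaluation point α_i, compute m(α_i) mod 7:
  α_1 = 6: Horner steps 3 → 0, so m(6) = 0.
  α_2 = 3: Horner steps 3 → 5, so m(3) = 5.
  α_3 = 1: Horner steps 3 → 6, so m(1) = 6.
  α_4 = 2: Horner steps 3 → 2, so m(2) = 2.
  α_5 = 5: Horner steps 3 → 4, so m(5) = 4.
Codeword c = [0, 5, 6, 2, 4] ∈ F_7^5.


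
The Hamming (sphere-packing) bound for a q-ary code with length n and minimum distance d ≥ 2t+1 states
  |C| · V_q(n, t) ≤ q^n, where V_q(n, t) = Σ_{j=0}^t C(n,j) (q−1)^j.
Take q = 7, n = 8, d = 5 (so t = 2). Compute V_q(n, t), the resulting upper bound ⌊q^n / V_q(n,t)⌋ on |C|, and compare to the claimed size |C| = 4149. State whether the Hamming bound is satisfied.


V_q(n, t) = 1057, q^n = 5764801, Hamming bound = 5453, |C| = 4149 ≤ bound (satisfied).

Step 1: Compute V_q(n, t) = Σ_{j=0}^2 C(n, j) (q−1)^j.
  j = 0: C(8,0)·(6)^0 = 1·1 = 1.
  j = 1: C(8,1)·(6)^1 = 8·6 = 48.
  j = 2: C(8,2)·(6)^2 = 28·36 = 1008.
  V_q(n, t) = 1 + 48 + 1008 = 1057.
Step 2: q^n = 7^8 = 5764801.
Step 3: Hamming bound ⌊q^n / V_q(n,t)⌋ = ⌊5764801/1057⌋ = 5453.
Step 4: Compare |C| = 4149 to 5453: satisfied.
The claimed |C| lies below the Hamming bound.


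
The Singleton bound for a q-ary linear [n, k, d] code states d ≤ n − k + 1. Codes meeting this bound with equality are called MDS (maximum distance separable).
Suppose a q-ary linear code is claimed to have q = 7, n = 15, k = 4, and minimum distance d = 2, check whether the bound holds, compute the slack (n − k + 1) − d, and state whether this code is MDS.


Singleton RHS = n − k + 1 = 12, slack = 10, bound satisfied, not MDS.

Singleton bound: d ≤ n − k + 1.
Here n = 15, k = 4, so n − k + 1 = 12.
Given d = 2, check d ≤ 12: YES.
Slack = (n − k + 1) − d = 10.
The code is NOT MDS (slack = 10 > 0).
Description: the claimed parameters are [15, 4, 2]_7; such a code would be non-MDS.


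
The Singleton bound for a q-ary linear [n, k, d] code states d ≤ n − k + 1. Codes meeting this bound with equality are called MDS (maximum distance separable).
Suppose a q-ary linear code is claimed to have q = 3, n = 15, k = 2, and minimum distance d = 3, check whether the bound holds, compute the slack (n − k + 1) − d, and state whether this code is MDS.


Singleton RHS = n − k + 1 = 14, slack = 11, bound satisfied, not MDS.

Singleton bound: d ≤ n − k + 1.
Here n = 15, k = 2, so n − k + 1 = 14.
Given d = 3, check d ≤ 14: YES.
Slack = (n − k + 1) − d = 11.
The code is NOT MDS (slack = 11 > 0).
Description: the claimed parameters are [15, 2, 3]_3; such a code would be non-MDS.


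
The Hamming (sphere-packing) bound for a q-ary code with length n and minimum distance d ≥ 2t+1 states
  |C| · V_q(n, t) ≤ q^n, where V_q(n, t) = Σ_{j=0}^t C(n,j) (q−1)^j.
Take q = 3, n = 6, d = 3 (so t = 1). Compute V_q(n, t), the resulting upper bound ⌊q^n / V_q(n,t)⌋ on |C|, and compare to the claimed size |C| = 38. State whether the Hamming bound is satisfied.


V_q(n, t) = 13, q^n = 729, Hamming bound = 56, |C| = 38 ≤ bound (satisfied).

Step 1: Compute V_q(n, t) = Σ_{j=0}^1 C(n, j) (q−1)^j.
  j = 0: C(6,0)·(2)^0 = 1·1 = 1.
  j = 1: C(6,1)·(2)^1 = 6·2 = 12.
  V_q(n, t) = 1 + 12 = 13.
Step 2: q^n = 3^6 = 729.
Step 3: Hamming bound ⌊q^n / V_q(n,t)⌋ = ⌊729/13⌋ = 56.
Step 4: Compare |C| = 38 to 56: satisfied.
The claimed |C| lies below the Hamming bound.


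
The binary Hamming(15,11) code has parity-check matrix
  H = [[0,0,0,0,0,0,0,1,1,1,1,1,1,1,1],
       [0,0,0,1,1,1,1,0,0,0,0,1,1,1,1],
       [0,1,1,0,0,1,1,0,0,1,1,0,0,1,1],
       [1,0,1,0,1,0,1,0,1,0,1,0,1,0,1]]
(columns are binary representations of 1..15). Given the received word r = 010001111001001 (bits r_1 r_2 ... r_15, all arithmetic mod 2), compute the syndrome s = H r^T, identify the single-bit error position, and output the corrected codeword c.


s = (0, 0, 0, 1)^T, error position = 1, corrected codeword c = 110001111001001

Compute s = H r^T mod 2 one row at a time:
  s_1 = 1 + 1 + 0 + 0 + 1 + 0 + 0 + 1 = 4 ≡ 0 (mod 2).
  s_2 = 0 + 0 + 1 + 1 + 1 + 0 + 0 + 1 = 4 ≡ 0 (mod 2).
  s_3 = 1 + 0 + 1 + 1 + 0 + 0 + 0 + 1 = 4 ≡ 0 (mod 2).
  s_4 = 0 + 0 + 0 + 1 + 1 + 0 + 0 + 1 = 3 ≡ 1 (mod 2).
s = (0, 0, 0, 1)^T — this equals column 1 of H (binary 0001), so error is at position 1.
Correct: flip bit 1 of r = 010001111001001 to get c = 110001111001001.


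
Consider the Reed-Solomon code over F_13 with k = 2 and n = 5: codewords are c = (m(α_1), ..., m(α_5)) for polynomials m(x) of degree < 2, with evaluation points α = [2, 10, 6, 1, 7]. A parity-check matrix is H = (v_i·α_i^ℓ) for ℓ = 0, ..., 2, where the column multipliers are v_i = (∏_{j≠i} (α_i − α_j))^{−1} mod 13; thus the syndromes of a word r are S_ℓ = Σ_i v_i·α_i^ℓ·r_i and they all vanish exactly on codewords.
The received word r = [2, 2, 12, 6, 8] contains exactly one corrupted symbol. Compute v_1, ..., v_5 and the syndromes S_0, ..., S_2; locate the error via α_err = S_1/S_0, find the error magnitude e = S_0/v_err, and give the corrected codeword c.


S = (1, 10, 9), error at position 2, error magnitude e = 6, c = [2, 9, 12, 6, 8].

Step 1: column multipliers v_i = (∏_{j≠i}(α_i − α_j))^{−1} mod 13.
  i = 1 (α = 2): (2−10)(2−6)(2−1)(2−7) = (−8)·(−4)·1·(−5) = −160 ≡ 9, so v_1 = 9^{−1} = 3 (mod 13).
  i = 2 (α = 10): (10−2)(10−6)(10−1)(10−7) = 8·4·9·3 = 864 ≡ 6, so v_2 = 6^{−1} = 11 (mod 13).
  i = 3 (α = 6): (6−2)(6−10)(6−1)(6−7) = 4·(−4)·5·(−1) = 80 ≡ 2, so v_3 = 2^{−1} = 7 (mod 13).
  i = 4 (α = 1): (1−2)(1−10)(1−6)(1−7) = (−1)·(−9)·(−5)·(−6) = 270 ≡ 10, so v_4 = 10^{−1} = 4 (mod 13).
  i = 5 (α = 7): (7−2)(7−10)(7−6)(7−1) = 5·(−3)·1·6 = −90 ≡ 1, so v_5 = 1^{−1} = 1 (mod 13).
  v = [3, 11, 7, 4, 1].
Step 2: syndromes of r = [2, 2, 12, 6, 8] (all sums mod 13).
  S_0 = Σ v_i r_i = 3·2 + 11·2 + 7·12 + 4·6 + 1·8 = 144 ≡ 1.
  S_1 = Σ v_i α_i r_i = 3·2·2 + 11·10·2 + 7·6·12 + 4·1·6 + 1·7·8 = 816 ≡ 10.
  α_i^2 mod 13 = [4, 9, 10, 1, 10].
  S_2 = Σ v_i α_i^2 r_i = 3·4·2 + 11·9·2 + 7·10·12 + 4·1·6 + 1·10·8 = 1166 ≡ 9.
  S = (1, 10, 9) ≠ 0, so r is not a codeword (an error is present).
Step 3: locate the error. For a single error e at position i, S_ℓ = v_i·e·α_i^ℓ, so α_err = S_1/S_0.
  S_0^{−1} = 1^{−1} = 1 (mod 13), so α_err = 10·1 = 10 ≡ 10 = α_2. Error position i = 2.
  Consistency check: S_2/S_1 = 9·4 = 36 ≡ 10 = α_err ✓ (single-error assumption holds).
Step 4: error magnitude e = S_0/v_2 = S_0·∏_{j≠2}(α_2 − α_j) = 1·6 = 6 ≡ 6 (mod 13).
Step 5: correct position 2: c_2 = r_2 − e = 2 − 6 ≡ 9 (mod 13). Hence c = [2, 9, 12, 6, 8].
  Check: interpolating c through the α_i gives m(x) = 10 + 9·x (degree < 2) with m(α_i) = c_i for every i, so c is indeed a codeword.


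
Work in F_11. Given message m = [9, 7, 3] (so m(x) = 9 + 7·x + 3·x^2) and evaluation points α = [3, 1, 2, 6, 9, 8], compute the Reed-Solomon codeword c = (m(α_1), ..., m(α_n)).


c = [2, 8, 2, 5, 7, 4]

Message polynomial: m(x) = 9 + 7·x + 3·x^2 (mod 11).
For each evaluation point α_i, compute m(α_i) mod 11:
  α_1 = 3: Horner steps 3 → 5 → 2, so m(3) = 2.
  α_2 = 1: Horner steps 3 → 10 → 8, so m(1) = 8.
  α_3 = 2: Horner steps 3 → 2 → 2, so m(2) = 2.
  α_4 = 6: Horner steps 3 → 3 → 5, so m(6) = 5.
  α_5 = 9: Horner steps 3 → 1 → 7, so m(9) = 7.
  α_6 = 8: Horner steps 3 → 9 → 4, so m(8) = 4.
Codeword c = [2, 8, 2, 5, 7, 4] ∈ F_11^6.


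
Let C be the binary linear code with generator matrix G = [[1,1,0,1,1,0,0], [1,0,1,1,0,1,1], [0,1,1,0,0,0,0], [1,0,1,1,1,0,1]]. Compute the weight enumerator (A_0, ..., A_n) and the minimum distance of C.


Weight distribution: A_0 = 1, A_1 = 1, A_2 = 2, A_3 = 2, A_4 = 5, A_5 = 5. Minimum distance d = 1.

Enumerate all 2^4 = 16 messages m ∈ F_2^4.
For each, compute codeword c = mG in F_2^7, then tally its weight.
  m = 0000 → c = 0000000, weight = 0.
  m = 1000 → c = 1101100, weight = 4.
  m = 0100 → c = 1011011, weight = 5.
  m = 1100 → c = 0110111, weight = 5.
  m = 0010 → c = 0110000, weight = 2.
  m = 1010 → c = 1011100, weight = 4.
  m = 0110 → c = 1101011, weight = 5.
  m = 1110 → c = 0000111, weight = 3.
  m = 0001 → c = 1011101, weight = 5.
  m = 1001 → c = 0110001, weight = 3.
  m = 0101 → c = 0000110, weight = 2.
  m = 1101 → c = 1101010, weight = 4.
  m = 0011 → c = 1101101, weight = 5.
  m = 1011 → c = 0000001, weight = 1.
  m = 0111 → c = 0110110, weight = 4.
  m = 1111 → c = 1011010, weight = 4.
Tally weights:
  weight 0: 1 codewords.
  weight 1: 1 codewords.
  weight 2: 2 codewords.
  weight 3: 2 codewords.
  weight 4: 5 codewords.
  weight 5: 5 codewords.
Minimum distance d = smallest w > 0 with A_w > 0 = 1.
Sanity: Σ A_w = 16 = 2^4 = 16 ✓.


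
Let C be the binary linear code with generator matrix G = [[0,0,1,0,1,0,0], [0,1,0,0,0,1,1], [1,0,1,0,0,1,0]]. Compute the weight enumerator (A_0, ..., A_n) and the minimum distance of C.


Weight distribution: A_0 = 1, A_2 = 1, A_3 = 3, A_4 = 2, A_5 = 1. Minimum distance d = 2.

Enumerate all 2^3 = 8 messages m ∈ F_2^3.
For each, compute codeword c = mG in F_2^7, then tally its weight.
  m = 000 → c = 0000000, weight = 0.
  m = 100 → c = 0010100, weight = 2.
  m = 010 → c = 0100011, weight = 3.
  m = 110 → c = 0110111, weight = 5.
  m = 001 → c = 1010010, weight = 3.
  m = 101 → c = 1000110, weight = 3.
  m = 011 → c = 1110001, weight = 4.
  m = 111 → c = 1100101, weight = 4.
Tally weights:
  weight 0: 1 codewords.
  weight 2: 1 codewords.
  weight 3: 3 codewords.
  weight 4: 2 codewords.
  weight 5: 1 codewords.
Minimum distance d = smallest w > 0 with A_w > 0 = 2.
Sanity: Σ A_w = 8 = 2^3 = 8 ✓.


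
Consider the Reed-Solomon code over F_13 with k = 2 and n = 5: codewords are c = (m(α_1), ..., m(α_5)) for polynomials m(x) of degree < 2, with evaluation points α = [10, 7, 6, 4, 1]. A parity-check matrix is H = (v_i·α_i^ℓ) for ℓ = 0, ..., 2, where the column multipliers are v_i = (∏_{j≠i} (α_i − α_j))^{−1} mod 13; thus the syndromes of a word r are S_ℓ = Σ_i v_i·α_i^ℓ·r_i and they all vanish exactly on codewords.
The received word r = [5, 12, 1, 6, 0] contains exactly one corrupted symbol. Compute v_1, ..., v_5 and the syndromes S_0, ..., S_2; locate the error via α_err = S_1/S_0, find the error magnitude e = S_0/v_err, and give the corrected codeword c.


S = (4, 11, 1), error at position 3, error magnitude e = 4, c = [5, 12, 10, 6, 0].

Step 1: column multipliers v_i = (∏_{j≠i}(α_i − α_j))^{−1} mod 13.
  i = 1 (α = 10): (10−7)(10−6)(10−4)(10−1) = 3·4·6·9 = 648 ≡ 11, so v_1 = 11^{−1} = 6 (mod 13).
  i = 2 (α = 7): (7−10)(7−6)(7−4)(7−1) = (−3)·1·3·6 = −54 ≡ 11, so v_2 = 11^{−1} = 6 (mod 13).
  i = 3 (α = 6): (6−10)(6−7)(6−4)(6−1) = (−4)·(−1)·2·5 = 40 ≡ 1, so v_3 = 1^{−1} = 1 (mod 13).
  i = 4 (α = 4): (4−10)(4−7)(4−6)(4−1) = (−6)·(−3)·(−2)·3 = −108 ≡ 9, so v_4 = 9^{−1} = 3 (mod 13).
  i = 5 (α = 1): (1−10)(1−7)(1−6)(1−4) = (−9)·(−6)·(−5)·(−3) = 810 ≡ 4, so v_5 = 4^{−1} = 10 (mod 13).
  v = [6, 6, 1, 3, 10].
Step 2: syndromes of r = [5, 12, 1, 6, 0] (all sums mod 13).
  S_0 = Σ v_i r_i = 6·5 + 6·12 + 1·1 + 3·6 + 10·0 = 121 ≡ 4.
  S_1 = Σ v_i α_i r_i = 6·10·5 + 6·7·12 + 1·6·1 + 3·4·6 + 10·1·0 = 882 ≡ 11.
  α_i^2 mod 13 = [9, 10, 10, 3, 1].
  S_2 = Σ v_i α_i^2 r_i = 6·9·5 + 6·10·12 + 1·10·1 + 3·3·6 + 10·1·0 = 1054 ≡ 1.
  S = (4, 11, 1) ≠ 0, so r is not a codeword (an error is present).
Step 3: locate the error. For a single error e at position i, S_ℓ = v_i·e·α_i^ℓ, so α_err = S_1/S_0.
  S_0^{−1} = 4^{−1} = 10 (mod 13), so α_err = 11·10 = 110 ≡ 6 = α_3. Error position i = 3.
  Consistency check: S_2/S_1 = 1·6 = 6 ≡ 6 = α_err ✓ (single-error assumption holds).
Step 4: error magnitude e = S_0/v_3 = S_0·∏_{j≠3}(α_3 − α_j) = 4·1 = 4 ≡ 4 (mod 13).
Step 5: correct position 3: c_3 = r_3 − e = 1 − 4 ≡ 10 (mod 13). Hence c = [5, 12, 10, 6, 0].
  Check: interpolating c through the α_i gives m(x) = 11 + 2·x (degree < 2) with m(α_i) = c_i for every i, so c is indeed a codeword.


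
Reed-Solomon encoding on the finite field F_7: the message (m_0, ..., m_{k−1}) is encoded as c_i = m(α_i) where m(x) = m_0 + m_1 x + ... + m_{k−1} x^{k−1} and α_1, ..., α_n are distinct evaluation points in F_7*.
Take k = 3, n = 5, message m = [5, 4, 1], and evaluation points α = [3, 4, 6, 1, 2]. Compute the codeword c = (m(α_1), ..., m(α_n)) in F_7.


c = [5, 2, 2, 3, 3]

Message polynomial: m(x) = 5 + 4·x + 1·x^2 (mod 7).
For each evaluation point α_i, compute m(α_i) mod 7:
  α_1 = 3: Horner steps 1 → 0 → 5, so m(3) = 5.
  α_2 = 4: Horner steps 1 → 1 → 2, so m(4) = 2.
  α_3 = 6: Horner steps 1 → 3 → 2, so m(6) = 2.
  α_4 = 1: Horner steps 1 → 5 → 3, so m(1) = 3.
  α_5 = 2: Horner steps 1 → 6 → 3, so m(2) = 3.
Codeword c = [5, 2, 2, 3, 3] ∈ F_7^5.


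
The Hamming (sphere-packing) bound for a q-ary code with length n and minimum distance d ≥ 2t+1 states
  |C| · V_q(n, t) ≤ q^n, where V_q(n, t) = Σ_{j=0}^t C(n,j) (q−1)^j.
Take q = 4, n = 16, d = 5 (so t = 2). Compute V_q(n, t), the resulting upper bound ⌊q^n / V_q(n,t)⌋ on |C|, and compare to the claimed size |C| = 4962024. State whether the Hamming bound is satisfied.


V_q(n, t) = 1129, q^n = 4294967296, Hamming bound = 3804222, |C| = 4962024 > bound (violated).

Step 1: Compute V_q(n, t) = Σ_{j=0}^2 C(n, j) (q−1)^j.
  j = 0: C(16,0)·(3)^0 = 1·1 = 1.
  j = 1: C(16,1)·(3)^1 = 16·3 = 48.
  j = 2: C(16,2)·(3)^2 = 120·9 = 1080.
  V_q(n, t) = 1 + 48 + 1080 = 1129.
Step 2: q^n = 4^16 = 4294967296.
Step 3: Hamming bound ⌊q^n / V_q(n,t)⌋ = ⌊4294967296/1129⌋ = 3804222.
Step 4: Compare |C| = 4962024 to 3804222: violated.
The claimed |C| lies above the Hamming bound, so no 4-ary code of length 16 with d ≥ 5 can have 4962024 codewords.


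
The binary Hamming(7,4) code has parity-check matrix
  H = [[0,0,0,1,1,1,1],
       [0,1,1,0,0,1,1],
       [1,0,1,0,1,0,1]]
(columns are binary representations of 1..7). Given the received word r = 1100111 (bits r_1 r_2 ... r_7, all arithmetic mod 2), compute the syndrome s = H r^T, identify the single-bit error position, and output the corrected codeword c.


s = (1, 1, 1)^T, error position = 7, corrected codeword c = 1100110

Compute s = H r^T mod 2 one row at a time:
  s_1 = 0 + 1 + 1 + 1 = 3 ≡ 1 (mod 2).
  s_2 = 1 + 0 + 1 + 1 = 3 ≡ 1 (mod 2).
  s_3 = 1 + 0 + 1 + 1 = 3 ≡ 1 (mod 2).
s = (1, 1, 1)^T — this equals column 7 of H (binary 111), so error is at position 7.
Correct: flip bit 7 of r = 1100111 to get c = 1100110.


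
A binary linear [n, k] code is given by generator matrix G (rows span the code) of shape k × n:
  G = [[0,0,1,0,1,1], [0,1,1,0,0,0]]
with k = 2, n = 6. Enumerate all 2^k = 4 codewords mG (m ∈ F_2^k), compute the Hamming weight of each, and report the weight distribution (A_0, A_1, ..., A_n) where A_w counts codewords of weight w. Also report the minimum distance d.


Weight distribution: A_0 = 1, A_2 = 1, A_3 = 2. Minimum distance d = 2.

Enumerate all 2^2 = 4 messages m ∈ F_2^2.
For each, compute codeword c = mG in F_2^6, then tally its weight.
  m = 00 → c = 000000, weight = 0.
  m = 10 → c = 001011, weight = 3.
  m = 01 → c = 011000, weight = 2.
  m = 11 → c = 010011, weight = 3.
Tally weights:
  weight 0: 1 codewords.
  weight 2: 1 codewords.
  weight 3: 2 codewords.
Minimum distance d = smallest w > 0 with A_w > 0 = 2.
Sanity: Σ A_w = 4 = 2^2 = 4 ✓.


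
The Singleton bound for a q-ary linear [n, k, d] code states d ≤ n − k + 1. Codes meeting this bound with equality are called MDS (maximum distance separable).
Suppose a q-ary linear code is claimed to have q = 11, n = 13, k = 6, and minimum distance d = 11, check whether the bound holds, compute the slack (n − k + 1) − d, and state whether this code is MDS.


Singleton RHS = n − k + 1 = 8, slack = -3, bound violated (no such code; not MDS).

Singleton bound: d ≤ n − k + 1.
Here n = 13, k = 6, so n − k + 1 = 8.
Given d = 11, check d ≤ 8: NO.
Slack = (n − k + 1) − d = -3.
The slack is negative: d = 11 exceeds n − k + 1 = 8 by 3, so the Singleton bound is violated and no linear [13, 6, 11]_11 code can exist. In particular it is not MDS (MDS requires d = n − k + 1 exactly).
Description: the claimed parameters are [13, 6, 11]_11; such a code would be impossible (violates the Singleton bound).


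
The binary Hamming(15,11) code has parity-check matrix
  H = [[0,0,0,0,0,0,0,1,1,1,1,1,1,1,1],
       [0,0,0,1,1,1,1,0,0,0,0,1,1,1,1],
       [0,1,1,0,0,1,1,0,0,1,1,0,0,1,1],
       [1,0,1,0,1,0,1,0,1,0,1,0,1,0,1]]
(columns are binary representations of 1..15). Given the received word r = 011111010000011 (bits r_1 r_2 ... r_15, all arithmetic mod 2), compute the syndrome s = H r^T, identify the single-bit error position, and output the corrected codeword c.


s = (1, 1, 1, 1)^T, error position = 15, corrected codeword c = 011111010000010

Compute s = H r^T mod 2 one row at a time:
  s_1 = 1 + 0 + 0 + 0 + 0 + 0 + 1 + 1 = 3 ≡ 1 (mod 2).
  s_2 = 1 + 1 + 1 + 0 + 0 + 0 + 1 + 1 = 5 ≡ 1 (mod 2).
  s_3 = 1 + 1 + 1 + 0 + 0 + 0 + 1 + 1 = 5 ≡ 1 (mod 2).
  s_4 = 0 + 1 + 1 + 0 + 0 + 0 + 0 + 1 = 3 ≡ 1 (mod 2).
s = (1, 1, 1, 1)^T — this equals column 15 of H (binary 1111), so error is at position 15.
Correct: flip bit 15 of r = 011111010000011 to get c = 011111010000010.


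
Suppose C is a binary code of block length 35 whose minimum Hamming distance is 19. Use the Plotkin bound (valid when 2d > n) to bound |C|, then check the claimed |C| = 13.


Plotkin bound M ≤ 12; given |C| = 13 > bound (violated).

Check applicability: 2d = 38, n = 35.
2d − n = 3 > 0, so Plotkin applies.
Compute d/(2d−n) = 19/3 ≈ 6.3333.
⌊d/(2d−n)⌋ = 6.
Plotkin bound: M ≤ 2·6 = 12.
Given |C| = 13, check: VIOLATED.
This |C| is above the Plotkin bound, so no binary code with n = 35, d = 19 and 13 codewords exists.


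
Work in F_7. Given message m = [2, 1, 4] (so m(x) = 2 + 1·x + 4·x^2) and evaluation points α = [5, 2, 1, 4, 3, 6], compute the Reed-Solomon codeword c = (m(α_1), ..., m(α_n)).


c = [2, 6, 0, 0, 6, 5]

Message polynomial: m(x) = 2 + 1·x + 4·x^2 (mod 7).
For each evaluation point α_i, compute m(α_i) mod 7:
  α_1 = 5: Horner steps 4 → 0 → 2, so m(5) = 2.
  α_2 = 2: Horner steps 4 → 2 → 6, so m(2) = 6.
  α_3 = 1: Horner steps 4 → 5 → 0, so m(1) = 0.
  α_4 = 4: Horner steps 4 → 3 → 0, so m(4) = 0.
  α_5 = 3: Horner steps 4 → 6 → 6, so m(3) = 6.
  α_6 = 6: Horner steps 4 → 4 → 5, so m(6) = 5.
Codeword c = [2, 6, 0, 0, 6, 5] ∈ F_7^6.


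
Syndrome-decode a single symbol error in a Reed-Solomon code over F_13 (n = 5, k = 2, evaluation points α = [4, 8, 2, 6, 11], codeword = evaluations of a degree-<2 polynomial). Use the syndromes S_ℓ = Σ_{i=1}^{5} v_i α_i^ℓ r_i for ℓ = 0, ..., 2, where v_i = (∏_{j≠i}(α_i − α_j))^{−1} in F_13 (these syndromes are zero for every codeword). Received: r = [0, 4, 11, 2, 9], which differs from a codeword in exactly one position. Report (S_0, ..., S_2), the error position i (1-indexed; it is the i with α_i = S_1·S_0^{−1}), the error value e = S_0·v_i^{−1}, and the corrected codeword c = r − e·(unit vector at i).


S = (6, 1, 11), error at position 5, error magnitude e = 2, c = [0, 4, 11, 2, 7].

Step 1: column multipliers v_i = (∏_{j≠i}(α_i − α_j))^{−1} mod 13.
  i = 1 (α = 4): (4−8)(4−2)(4−6)(4−11) = (−4)·2·(−2)·(−7) = −112 ≡ 5, so v_1 = 5^{−1} = 8 (mod 13).
  i = 2 (α = 8): (8−4)(8−2)(8−6)(8−11) = 4·6·2·(−3) = −144 ≡ 12, so v_2 = 12^{−1} = 12 (mod 13).
  i = 3 (α = 2): (2−4)(2−8)(2−6)(2−11) = (−2)·(−6)·(−4)·(−9) = 432 ≡ 3, so v_3 = 3^{−1} = 9 (mod 13).
  i = 4 (α = 6): (6−4)(6−8)(6−2)(6−11) = 2·(−2)·4·(−5) = 80 ≡ 2, so v_4 = 2^{−1} = 7 (mod 13).
  i = 5 (α = 11): (11−4)(11−8)(11−2)(11−6) = 7·3·9·5 = 945 ≡ 9, so v_5 = 9^{−1} = 3 (mod 13).
  v = [8, 12, 9, 7, 3].
Step 2: syndromes of r = [0, 4, 11, 2, 9] (all sums mod 13).
  S_0 = Σ v_i r_i = 8·0 + 12·4 + 9·11 + 7·2 + 3·9 = 188 ≡ 6.
  S_1 = Σ v_i α_i r_i = 8·4·0 + 12·8·4 + 9·2·11 + 7·6·2 + 3·11·9 = 963 ≡ 1.
  α_i^2 mod 13 = [3, 12, 4, 10, 4].
  S_2 = Σ v_i α_i^2 r_i = 8·3·0 + 12·12·4 + 9·4·11 + 7·10·2 + 3·4·9 = 1220 ≡ 11.
  S = (6, 1, 11) ≠ 0, so r is not a codeword (an error is present).
Step 3: locate the error. For a single error e at position i, S_ℓ = v_i·e·α_i^ℓ, so α_err = S_1/S_0.
  S_0^{−1} = 6^{−1} = 11 (mod 13), so α_err = 1·11 = 11 ≡ 11 = α_5. Error position i = 5.
  Consistency check: S_2/S_1 = 11·1 = 11 ≡ 11 = α_err ✓ (single-error assumption holds).
Step 4: error magnitude e = S_0/v_5 = S_0·∏_{j≠5}(α_5 − α_j) = 6·9 = 54 ≡ 2 (mod 13).
Step 5: correct position 5: c_5 = r_5 − e = 9 − 2 ≡ 7 (mod 13). Hence c = [0, 4, 11, 2, 7].
  Check: interpolating c through the α_i gives m(x) = 9 + 1·x (degree < 2) with m(α_i) = c_i for every i, so c is indeed a codeword.
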